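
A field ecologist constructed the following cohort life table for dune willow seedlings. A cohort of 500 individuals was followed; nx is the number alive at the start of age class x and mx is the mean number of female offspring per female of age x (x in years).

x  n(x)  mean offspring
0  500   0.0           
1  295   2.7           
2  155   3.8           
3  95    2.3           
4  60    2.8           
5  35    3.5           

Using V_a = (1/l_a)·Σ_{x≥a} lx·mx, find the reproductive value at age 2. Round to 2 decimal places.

7.08

lx = nx/n0 = nx/500: 1, 0.59, 0.31, 0.19, 0.12, 0.07
lx·mx for x ≥ 2: 1.178, 0.437, 0.336, 0.245 → sum = 2.196
V_2 = 2.196 / l_2 = 2.196 / 0.31 = 7.083871… → 7.08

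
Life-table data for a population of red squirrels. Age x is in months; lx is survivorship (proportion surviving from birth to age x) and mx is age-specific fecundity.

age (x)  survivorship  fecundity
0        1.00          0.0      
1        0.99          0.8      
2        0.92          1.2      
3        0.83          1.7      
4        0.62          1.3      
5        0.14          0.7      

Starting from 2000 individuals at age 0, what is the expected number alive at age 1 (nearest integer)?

1980

Expected survivors = N0 · l_1 = 2000 × 0.99 = 1980 → 1980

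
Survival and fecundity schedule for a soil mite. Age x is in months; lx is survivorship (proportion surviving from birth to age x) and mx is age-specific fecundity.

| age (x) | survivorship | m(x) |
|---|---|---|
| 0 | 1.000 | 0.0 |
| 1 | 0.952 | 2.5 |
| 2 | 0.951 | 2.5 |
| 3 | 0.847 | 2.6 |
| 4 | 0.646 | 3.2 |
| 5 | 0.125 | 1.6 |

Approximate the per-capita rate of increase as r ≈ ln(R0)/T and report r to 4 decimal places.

R0 = Σ lx·mx = 0 + 2.38 + 2.3775 + 2.2022 + 2.0672 + 0.2 = 9.2269
Σ x·lx·mx = 23.0104; T = 23.0104/9.2269 = 2.49384…
r ≈ ln(R0)/T = ln(9.2269)/2.49384… = 0.891045… → 0.8910

0.8910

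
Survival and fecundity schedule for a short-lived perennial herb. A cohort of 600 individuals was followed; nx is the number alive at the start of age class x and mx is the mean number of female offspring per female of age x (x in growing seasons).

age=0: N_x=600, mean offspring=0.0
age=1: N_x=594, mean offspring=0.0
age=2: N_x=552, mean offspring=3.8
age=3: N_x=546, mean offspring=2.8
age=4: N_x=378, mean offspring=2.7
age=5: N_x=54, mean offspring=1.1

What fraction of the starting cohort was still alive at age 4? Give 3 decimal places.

l_4 = n_4/n_0 = 378/600 = 0.63 → 0.630

0.630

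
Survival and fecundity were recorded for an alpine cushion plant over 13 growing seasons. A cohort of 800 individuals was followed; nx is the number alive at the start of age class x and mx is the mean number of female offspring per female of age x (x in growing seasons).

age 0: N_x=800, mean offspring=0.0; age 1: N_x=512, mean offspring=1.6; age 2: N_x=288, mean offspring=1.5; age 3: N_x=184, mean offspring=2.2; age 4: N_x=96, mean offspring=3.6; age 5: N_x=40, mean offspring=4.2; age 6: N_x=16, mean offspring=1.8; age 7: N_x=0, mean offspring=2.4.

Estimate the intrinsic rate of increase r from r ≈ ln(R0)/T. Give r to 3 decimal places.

lx = nx/n0 = nx/800: 1, 0.64, 0.36, 0.23, 0.12, 0.05, 0.02, 0
R0 = Σ lx·mx = 0 + 1.024 + 0.54 + 0.506 + 0.432 + 0.21 + 0.036 + 0 = 2.748
Σ x·lx·mx = 6.616; T = 6.616/2.748 = 2.40757…
r ≈ ln(R0)/T = ln(2.748)/2.40757… = 0.41987… → 0.420

0.420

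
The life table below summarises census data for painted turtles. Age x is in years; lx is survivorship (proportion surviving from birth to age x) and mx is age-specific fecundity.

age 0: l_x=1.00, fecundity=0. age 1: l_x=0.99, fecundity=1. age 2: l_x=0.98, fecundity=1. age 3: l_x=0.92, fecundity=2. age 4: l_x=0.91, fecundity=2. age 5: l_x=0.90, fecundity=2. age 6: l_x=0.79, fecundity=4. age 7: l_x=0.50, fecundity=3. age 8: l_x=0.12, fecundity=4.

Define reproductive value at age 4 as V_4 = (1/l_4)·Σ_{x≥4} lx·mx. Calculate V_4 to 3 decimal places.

9.626

lx·mx for x ≥ 4: 1.82, 1.8, 3.16, 1.5, 0.48 → sum = 8.76
V_4 = 8.76 / l_4 = 8.76 / 0.91 = 9.626374… → 9.626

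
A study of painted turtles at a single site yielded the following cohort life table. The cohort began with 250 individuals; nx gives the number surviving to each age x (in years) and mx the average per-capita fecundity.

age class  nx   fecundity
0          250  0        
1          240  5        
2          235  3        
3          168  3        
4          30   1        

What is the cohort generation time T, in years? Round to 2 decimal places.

lx = nx/n0 = nx/250: 1, 0.96, 0.94, 0.672, 0.12
lx·mx: 0, 4.8, 2.82, 2.016, 0.12 → R0 = 9.756
x·lx·mx: 0, 4.8, 5.64, 6.048, 0.48 → Σ = 16.968
T = 16.968 / 9.756 = 1.739237… → 1.74

1.74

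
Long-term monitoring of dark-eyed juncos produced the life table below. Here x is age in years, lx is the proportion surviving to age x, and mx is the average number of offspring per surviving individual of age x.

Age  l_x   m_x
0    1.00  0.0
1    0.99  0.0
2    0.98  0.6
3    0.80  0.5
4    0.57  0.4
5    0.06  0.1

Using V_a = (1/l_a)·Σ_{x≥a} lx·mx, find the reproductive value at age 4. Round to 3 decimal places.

0.411

lx·mx for x ≥ 4: 0.228, 0.006 → sum = 0.234
V_4 = 0.234 / l_4 = 0.234 / 0.57 = 0.410526… → 0.411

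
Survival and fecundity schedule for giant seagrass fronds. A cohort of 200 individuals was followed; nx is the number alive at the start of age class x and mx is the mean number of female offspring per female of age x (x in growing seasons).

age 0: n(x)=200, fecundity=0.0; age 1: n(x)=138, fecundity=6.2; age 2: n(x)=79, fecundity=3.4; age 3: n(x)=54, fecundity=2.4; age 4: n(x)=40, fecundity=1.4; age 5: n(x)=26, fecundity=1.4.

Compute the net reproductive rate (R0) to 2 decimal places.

6.73

lx = nx/n0 = nx/200: 1, 0.69, 0.395, 0.27, 0.2, 0.13
lx·mx by age: 0, 4.278, 1.343, 0.648, 0.28, 0.182
R0 = Σ lx·mx = 6.731 → 6.73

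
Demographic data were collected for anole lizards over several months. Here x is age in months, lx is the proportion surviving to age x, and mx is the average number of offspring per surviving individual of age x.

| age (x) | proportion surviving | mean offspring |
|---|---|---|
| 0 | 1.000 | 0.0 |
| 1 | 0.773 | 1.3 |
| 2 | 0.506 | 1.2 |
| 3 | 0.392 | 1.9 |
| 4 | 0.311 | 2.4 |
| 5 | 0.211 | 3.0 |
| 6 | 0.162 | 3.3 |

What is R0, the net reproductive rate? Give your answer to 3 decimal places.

lx·mx by age: 0, 1.0049, 0.6072, 0.7448, 0.7464, 0.633, 0.5346
R0 = Σ lx·mx = 4.2709 → 4.271

4.271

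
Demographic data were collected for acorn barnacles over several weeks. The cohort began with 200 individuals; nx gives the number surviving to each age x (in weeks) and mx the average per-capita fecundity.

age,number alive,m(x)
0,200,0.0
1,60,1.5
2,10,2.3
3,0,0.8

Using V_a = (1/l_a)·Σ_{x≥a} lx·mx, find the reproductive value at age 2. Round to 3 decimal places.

2.300

lx = nx/n0 = nx/200: 1, 0.3, 0.05, 0
lx·mx for x ≥ 2: 0.115, 0 → sum = 0.115
V_2 = 0.115 / l_2 = 0.115 / 0.05 = 2.3 → 2.300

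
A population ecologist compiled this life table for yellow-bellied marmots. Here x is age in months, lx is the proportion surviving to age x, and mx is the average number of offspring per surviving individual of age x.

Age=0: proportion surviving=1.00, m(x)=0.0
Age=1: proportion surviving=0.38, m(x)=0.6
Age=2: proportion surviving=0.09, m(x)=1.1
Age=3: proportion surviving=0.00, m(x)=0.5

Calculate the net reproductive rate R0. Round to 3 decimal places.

lx·mx by age: 0, 0.228, 0.099, 0
R0 = Σ lx·mx = 0.327 → 0.327

0.327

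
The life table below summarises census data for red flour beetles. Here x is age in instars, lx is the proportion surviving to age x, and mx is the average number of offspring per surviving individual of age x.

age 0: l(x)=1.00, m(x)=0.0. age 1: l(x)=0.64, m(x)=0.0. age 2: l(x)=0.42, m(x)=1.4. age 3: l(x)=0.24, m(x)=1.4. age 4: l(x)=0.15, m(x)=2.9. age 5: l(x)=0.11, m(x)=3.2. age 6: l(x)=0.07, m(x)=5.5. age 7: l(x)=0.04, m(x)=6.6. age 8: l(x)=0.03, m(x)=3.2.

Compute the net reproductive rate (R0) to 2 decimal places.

2.46

lx·mx by age: 0, 0, 0.588, 0.336, 0.435, 0.352, 0.385, 0.264, 0.096
R0 = Σ lx·mx = 2.456 → 2.46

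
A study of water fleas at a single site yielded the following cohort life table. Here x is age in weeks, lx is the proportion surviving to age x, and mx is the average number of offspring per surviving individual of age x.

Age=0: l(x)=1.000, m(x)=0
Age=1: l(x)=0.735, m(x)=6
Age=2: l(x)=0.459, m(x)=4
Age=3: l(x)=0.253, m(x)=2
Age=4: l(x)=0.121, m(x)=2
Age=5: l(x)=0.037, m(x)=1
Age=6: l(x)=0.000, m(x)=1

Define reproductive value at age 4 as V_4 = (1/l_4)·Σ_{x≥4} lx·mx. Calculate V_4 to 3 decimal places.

2.306

lx·mx for x ≥ 4: 0.242, 0.037, 0 → sum = 0.279
V_4 = 0.279 / l_4 = 0.279 / 0.121 = 2.305785… → 2.306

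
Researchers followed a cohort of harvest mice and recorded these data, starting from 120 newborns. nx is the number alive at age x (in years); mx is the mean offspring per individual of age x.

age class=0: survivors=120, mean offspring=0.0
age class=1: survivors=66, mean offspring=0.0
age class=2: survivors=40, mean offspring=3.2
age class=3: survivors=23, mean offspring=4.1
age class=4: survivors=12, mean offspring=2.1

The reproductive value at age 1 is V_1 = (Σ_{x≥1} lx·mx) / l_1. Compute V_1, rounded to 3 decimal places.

3.750

lx = nx/n0 = nx/120: 1, 0.55, 0.33333…, 0.19167…, 0.1
lx·mx for x ≥ 1: 0, 1.066667…, 0.785833…, 0.21 → sum = 2.0625…
V_1 = 2.0625… / l_1 = 2.0625… / 0.55 = 3.75… → 3.750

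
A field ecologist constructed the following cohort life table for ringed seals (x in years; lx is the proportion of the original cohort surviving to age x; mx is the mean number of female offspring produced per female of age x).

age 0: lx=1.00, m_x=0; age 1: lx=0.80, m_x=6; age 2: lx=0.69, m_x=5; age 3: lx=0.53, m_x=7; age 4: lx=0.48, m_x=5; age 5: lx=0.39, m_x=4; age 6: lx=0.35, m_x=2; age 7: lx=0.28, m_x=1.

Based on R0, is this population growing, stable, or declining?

R0 = Σ lx·mx = 0 + 4.8 + 3.45 + 3.71 + 2.4 + 1.56 + 0.7 + 0.28 = 16.9
R0 > 1, so the population is growing.

growing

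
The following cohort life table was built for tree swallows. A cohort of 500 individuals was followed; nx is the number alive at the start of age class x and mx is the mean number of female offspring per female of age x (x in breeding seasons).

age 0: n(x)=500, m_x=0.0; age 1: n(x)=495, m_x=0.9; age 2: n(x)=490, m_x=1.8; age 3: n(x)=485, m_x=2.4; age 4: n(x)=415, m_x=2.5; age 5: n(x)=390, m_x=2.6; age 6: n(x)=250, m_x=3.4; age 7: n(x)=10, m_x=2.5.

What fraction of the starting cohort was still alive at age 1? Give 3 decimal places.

l_1 = n_1/n_0 = 495/500 = 0.99 → 0.990

0.990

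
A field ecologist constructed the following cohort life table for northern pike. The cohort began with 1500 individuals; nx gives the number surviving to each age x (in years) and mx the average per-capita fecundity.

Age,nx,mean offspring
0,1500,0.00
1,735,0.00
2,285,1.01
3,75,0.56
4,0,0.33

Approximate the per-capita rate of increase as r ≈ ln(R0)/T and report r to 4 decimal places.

lx = nx/n0 = nx/1500: 1, 0.49, 0.19, 0.05, 0
R0 = Σ lx·mx = 0 + 0 + 0.1919 + 0.028 + 0 = 0.2199
Σ x·lx·mx = 0.4678; T = 0.4678/0.2199 = 2.12733…
r ≈ ln(R0)/T = ln(0.2199)/2.12733… = -0.711964… → -0.7120

-0.7120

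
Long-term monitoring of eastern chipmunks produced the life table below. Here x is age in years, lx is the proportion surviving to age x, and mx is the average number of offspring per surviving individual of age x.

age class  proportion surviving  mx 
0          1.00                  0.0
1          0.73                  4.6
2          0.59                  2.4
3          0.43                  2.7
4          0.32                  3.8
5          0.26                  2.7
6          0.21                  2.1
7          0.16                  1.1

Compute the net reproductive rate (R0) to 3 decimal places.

8.470

lx·mx by age: 0, 3.358, 1.416, 1.161, 1.216, 0.702, 0.441, 0.176
R0 = Σ lx·mx = 8.47 → 8.470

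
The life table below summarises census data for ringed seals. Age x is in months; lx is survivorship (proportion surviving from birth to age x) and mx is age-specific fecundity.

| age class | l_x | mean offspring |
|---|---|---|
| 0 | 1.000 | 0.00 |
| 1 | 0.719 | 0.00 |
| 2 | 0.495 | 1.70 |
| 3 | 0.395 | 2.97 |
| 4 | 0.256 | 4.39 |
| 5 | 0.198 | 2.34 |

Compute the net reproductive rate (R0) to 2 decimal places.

lx·mx by age: 0, 0, 0.8415, 1.17315, 1.12384, 0.46332
R0 = Σ lx·mx = 3.60181 → 3.60

3.60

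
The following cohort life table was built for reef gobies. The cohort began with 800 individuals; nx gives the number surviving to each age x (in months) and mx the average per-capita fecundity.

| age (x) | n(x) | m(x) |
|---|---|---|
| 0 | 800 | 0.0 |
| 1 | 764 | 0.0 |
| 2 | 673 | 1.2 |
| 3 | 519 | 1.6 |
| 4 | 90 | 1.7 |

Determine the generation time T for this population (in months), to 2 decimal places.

lx = nx/n0 = nx/800: 1, 0.955, 0.84125, 0.64875, 0.1125
lx·mx: 0, 0, 1.0095, 1.038, 0.19125 → R0 = 2.23875
x·lx·mx: 0, 0, 2.019, 3.114, 0.765 → Σ = 5.898
T = 5.898 / 2.23875 = 2.634506… → 2.63

2.63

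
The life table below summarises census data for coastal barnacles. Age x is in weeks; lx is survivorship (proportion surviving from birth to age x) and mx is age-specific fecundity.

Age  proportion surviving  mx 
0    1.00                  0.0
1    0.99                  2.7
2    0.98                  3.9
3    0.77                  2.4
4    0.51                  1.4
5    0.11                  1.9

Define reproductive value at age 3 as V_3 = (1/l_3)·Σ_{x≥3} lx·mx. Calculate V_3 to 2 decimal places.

lx·mx for x ≥ 3: 1.848, 0.714, 0.209 → sum = 2.771
V_3 = 2.771 / l_3 = 2.771 / 0.77 = 3.598701… → 3.60

3.60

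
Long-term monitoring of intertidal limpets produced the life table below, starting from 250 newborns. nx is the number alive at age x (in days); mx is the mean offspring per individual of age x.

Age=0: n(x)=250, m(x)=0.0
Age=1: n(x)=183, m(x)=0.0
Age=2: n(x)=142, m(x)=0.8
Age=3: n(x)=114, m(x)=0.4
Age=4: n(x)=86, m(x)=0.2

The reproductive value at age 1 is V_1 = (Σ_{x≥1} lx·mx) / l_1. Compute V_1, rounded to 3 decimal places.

0.964

lx = nx/n0 = nx/250: 1, 0.732, 0.568, 0.456, 0.344
lx·mx for x ≥ 1: 0, 0.4544, 0.1824, 0.0688 → sum = 0.7056
V_1 = 0.7056 / l_1 = 0.7056 / 0.732 = 0.963934… → 0.964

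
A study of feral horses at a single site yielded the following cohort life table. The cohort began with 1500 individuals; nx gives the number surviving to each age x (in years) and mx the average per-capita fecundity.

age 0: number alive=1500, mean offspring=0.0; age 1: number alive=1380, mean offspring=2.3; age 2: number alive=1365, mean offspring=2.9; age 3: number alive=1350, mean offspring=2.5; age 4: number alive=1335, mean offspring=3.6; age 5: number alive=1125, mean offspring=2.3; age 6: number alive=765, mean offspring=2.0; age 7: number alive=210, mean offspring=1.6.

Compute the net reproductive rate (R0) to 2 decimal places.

lx = nx/n0 = nx/1500: 1, 0.92, 0.91, 0.9, 0.89, 0.75, 0.51, 0.14
lx·mx by age: 0, 2.116, 2.639, 2.25, 3.204, 1.725, 1.02, 0.224
R0 = Σ lx·mx = 13.178 → 13.18

13.18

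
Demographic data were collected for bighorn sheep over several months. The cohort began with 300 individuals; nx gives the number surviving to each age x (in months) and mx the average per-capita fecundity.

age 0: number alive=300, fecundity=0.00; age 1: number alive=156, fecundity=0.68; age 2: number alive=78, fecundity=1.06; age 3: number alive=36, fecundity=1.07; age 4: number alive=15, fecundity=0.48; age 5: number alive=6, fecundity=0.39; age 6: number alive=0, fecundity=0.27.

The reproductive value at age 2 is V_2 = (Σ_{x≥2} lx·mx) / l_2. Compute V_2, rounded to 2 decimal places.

1.68

lx = nx/n0 = nx/300: 1, 0.52, 0.26, 0.12, 0.05, 0.02, 0
lx·mx for x ≥ 2: 0.2756, 0.1284, 0.024, 0.0078, 0 → sum = 0.4358
V_2 = 0.4358 / l_2 = 0.4358 / 0.26 = 1.676154… → 1.68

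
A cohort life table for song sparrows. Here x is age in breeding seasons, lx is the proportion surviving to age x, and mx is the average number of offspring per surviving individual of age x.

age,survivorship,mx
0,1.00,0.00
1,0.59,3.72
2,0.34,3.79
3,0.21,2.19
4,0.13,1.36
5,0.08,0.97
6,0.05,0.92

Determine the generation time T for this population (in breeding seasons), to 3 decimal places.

1.773

lx·mx: 0, 2.1948, 1.2886, 0.4599, 0.1768, 0.0776, 0.046 → R0 = 4.2437
x·lx·mx: 0, 2.1948, 2.5772, 1.3797, 0.7072, 0.388, 0.276 → Σ = 7.5229
T = 7.5229 / 4.2437 = 1.772722… → 1.773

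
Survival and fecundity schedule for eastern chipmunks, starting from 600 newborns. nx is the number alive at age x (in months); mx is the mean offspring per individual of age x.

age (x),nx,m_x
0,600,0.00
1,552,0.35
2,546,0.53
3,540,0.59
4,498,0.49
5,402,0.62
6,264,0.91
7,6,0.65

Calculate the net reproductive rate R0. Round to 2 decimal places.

2.56

lx = nx/n0 = nx/600: 1, 0.92, 0.91, 0.9, 0.83, 0.67, 0.44, 0.01
lx·mx by age: 0, 0.322, 0.4823, 0.531, 0.4067, 0.4154, 0.4004, 0.0065
R0 = Σ lx·mx = 2.5643 → 2.56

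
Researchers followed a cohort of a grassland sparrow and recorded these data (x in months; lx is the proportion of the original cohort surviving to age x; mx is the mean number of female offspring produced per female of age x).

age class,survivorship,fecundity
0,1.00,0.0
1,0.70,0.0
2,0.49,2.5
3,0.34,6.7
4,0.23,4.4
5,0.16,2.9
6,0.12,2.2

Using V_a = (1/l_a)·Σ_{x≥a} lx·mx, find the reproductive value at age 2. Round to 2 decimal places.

10.70

lx·mx for x ≥ 2: 1.225, 2.278, 1.012, 0.464, 0.264 → sum = 5.243
V_2 = 5.243 / l_2 = 5.243 / 0.49 = 10.7 → 10.70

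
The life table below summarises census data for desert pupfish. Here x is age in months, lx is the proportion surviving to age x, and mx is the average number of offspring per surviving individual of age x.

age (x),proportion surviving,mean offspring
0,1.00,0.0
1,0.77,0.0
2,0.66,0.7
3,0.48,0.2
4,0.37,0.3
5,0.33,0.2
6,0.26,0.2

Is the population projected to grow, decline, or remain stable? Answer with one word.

declining

R0 = Σ lx·mx = 0 + 0 + 0.462 + 0.096 + 0.111 + 0.066 + 0.052 = 0.787
R0 < 1, so the population is declining.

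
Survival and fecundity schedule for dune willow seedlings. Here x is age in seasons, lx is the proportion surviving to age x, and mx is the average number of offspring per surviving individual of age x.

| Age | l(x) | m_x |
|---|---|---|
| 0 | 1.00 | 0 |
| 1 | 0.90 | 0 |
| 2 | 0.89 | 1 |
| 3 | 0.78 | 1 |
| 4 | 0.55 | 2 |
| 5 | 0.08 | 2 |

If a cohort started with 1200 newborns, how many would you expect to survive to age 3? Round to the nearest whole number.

936

Expected survivors = N0 · l_3 = 1200 × 0.78 = 936 → 936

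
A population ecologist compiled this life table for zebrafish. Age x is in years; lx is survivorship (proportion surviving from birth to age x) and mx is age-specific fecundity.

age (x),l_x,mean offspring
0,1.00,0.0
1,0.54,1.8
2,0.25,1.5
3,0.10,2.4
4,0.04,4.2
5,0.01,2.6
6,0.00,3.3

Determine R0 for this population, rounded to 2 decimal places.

lx·mx by age: 0, 0.972, 0.375, 0.24, 0.168, 0.026, 0
R0 = Σ lx·mx = 1.781 → 1.78

1.78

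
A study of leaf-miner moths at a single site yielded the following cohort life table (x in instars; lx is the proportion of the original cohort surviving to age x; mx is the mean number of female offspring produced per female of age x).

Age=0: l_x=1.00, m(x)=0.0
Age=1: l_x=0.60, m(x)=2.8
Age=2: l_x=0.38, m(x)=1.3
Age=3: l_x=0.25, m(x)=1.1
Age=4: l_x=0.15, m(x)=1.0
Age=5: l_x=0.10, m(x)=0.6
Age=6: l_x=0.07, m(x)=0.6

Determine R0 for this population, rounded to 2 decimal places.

2.70

lx·mx by age: 0, 1.68, 0.494, 0.275, 0.15, 0.06, 0.042
R0 = Σ lx·mx = 2.701 → 2.70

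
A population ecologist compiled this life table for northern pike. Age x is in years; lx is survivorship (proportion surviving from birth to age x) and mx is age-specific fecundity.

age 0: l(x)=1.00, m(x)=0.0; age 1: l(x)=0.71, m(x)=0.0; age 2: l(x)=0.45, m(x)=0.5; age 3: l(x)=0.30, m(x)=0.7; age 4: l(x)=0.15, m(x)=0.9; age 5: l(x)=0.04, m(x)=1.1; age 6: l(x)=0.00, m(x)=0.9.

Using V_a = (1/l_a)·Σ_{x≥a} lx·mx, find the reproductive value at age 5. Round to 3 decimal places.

lx·mx for x ≥ 5: 0.044, 0 → sum = 0.044
V_5 = 0.044 / l_5 = 0.044 / 0.04 = 1.1 → 1.100

1.100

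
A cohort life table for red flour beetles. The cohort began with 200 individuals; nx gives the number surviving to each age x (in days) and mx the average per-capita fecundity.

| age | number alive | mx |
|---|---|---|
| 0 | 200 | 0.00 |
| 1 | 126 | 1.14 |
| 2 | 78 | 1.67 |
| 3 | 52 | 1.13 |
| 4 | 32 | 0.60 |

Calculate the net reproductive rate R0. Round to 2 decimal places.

1.76

lx = nx/n0 = nx/200: 1, 0.63, 0.39, 0.26, 0.16
lx·mx by age: 0, 0.7182, 0.6513, 0.2938, 0.096
R0 = Σ lx·mx = 1.7593 → 1.76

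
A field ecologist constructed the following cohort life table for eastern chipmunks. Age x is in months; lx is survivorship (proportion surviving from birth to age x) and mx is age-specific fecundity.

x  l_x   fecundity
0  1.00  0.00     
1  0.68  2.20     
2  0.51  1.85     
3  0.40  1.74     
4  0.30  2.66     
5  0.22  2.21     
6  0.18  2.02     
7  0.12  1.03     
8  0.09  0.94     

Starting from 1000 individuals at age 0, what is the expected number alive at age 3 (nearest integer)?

Expected survivors = N0 · l_3 = 1000 × 0.40 = 400 → 400

400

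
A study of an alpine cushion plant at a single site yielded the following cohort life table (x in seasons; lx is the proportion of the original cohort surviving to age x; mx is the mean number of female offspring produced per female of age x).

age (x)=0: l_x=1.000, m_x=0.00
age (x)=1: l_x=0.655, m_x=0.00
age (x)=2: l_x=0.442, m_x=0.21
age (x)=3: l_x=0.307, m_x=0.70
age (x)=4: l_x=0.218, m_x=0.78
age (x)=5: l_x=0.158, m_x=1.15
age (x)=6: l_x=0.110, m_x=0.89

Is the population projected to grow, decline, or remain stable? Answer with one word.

declining

R0 = Σ lx·mx = 0 + 0 + 0.09282 + 0.2149 + 0.17004 + 0.1817 + 0.0979 = 0.75736
R0 < 1, so the population is declining.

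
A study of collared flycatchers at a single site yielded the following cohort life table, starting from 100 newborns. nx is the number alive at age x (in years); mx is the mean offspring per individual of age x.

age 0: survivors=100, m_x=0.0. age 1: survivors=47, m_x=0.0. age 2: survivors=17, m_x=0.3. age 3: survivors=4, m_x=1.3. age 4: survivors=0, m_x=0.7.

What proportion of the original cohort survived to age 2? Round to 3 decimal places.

0.170

l_2 = n_2/n_0 = 17/100 = 0.17 → 0.170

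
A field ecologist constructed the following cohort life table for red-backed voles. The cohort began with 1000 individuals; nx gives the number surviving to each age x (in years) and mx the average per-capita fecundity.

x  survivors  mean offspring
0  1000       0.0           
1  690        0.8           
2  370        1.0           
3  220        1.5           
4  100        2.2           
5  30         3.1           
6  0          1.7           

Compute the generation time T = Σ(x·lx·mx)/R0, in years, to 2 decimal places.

lx = nx/n0 = nx/1000: 1, 0.69, 0.37, 0.22, 0.1, 0.03, 0
lx·mx: 0, 0.552, 0.37, 0.33, 0.22, 0.093, 0 → R0 = 1.565
x·lx·mx: 0, 0.552, 0.74, 0.99, 0.88, 0.465, 0 → Σ = 3.627
T = 3.627 / 1.565 = 2.317572… → 2.32

2.32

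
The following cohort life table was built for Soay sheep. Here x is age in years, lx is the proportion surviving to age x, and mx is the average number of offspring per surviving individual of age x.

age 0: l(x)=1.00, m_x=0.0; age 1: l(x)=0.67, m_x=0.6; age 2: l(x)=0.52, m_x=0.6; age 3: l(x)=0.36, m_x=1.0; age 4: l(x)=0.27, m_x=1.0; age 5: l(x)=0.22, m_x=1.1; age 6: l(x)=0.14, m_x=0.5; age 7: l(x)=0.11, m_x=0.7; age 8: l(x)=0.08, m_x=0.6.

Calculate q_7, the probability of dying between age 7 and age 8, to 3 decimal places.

q_7 = (l_7 − l_8) / l_7 = (0.11 − 0.08) / 0.11
     = 0.03 / 0.11 = 0.272727… → 0.273

0.273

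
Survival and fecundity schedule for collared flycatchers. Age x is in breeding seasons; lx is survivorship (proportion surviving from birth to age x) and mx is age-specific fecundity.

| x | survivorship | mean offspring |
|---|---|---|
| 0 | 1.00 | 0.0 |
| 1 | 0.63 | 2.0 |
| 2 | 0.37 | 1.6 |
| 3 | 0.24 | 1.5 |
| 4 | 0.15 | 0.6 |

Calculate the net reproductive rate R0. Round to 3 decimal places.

2.302

lx·mx by age: 0, 1.26, 0.592, 0.36, 0.09
R0 = Σ lx·mx = 2.302 → 2.302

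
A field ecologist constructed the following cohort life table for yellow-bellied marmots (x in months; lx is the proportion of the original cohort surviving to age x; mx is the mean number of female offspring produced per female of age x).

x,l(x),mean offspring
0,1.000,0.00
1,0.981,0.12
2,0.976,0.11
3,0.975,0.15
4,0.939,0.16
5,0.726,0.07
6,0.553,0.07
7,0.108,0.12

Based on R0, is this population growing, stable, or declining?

R0 = Σ lx·mx = 0 + 0.11772 + 0.10736 + 0.14625 + 0.15024 + 0.05082 + 0.03871 + 0.01296 = 0.62406
R0 < 1, so the population is declining.

declining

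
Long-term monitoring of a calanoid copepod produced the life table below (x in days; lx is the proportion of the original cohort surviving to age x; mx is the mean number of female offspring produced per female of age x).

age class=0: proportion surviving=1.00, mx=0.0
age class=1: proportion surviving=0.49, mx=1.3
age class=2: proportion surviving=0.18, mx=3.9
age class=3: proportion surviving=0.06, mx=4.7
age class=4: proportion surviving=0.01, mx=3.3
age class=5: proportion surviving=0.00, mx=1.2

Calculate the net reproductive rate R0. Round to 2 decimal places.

1.65

lx·mx by age: 0, 0.637, 0.702, 0.282, 0.033, 0
R0 = Σ lx·mx = 1.654 → 1.65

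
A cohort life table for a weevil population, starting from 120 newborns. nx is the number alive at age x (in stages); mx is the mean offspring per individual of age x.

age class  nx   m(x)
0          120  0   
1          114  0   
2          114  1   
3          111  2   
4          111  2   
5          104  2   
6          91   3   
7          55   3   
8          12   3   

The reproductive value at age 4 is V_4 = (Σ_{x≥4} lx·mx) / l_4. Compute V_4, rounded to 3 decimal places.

8.144

lx = nx/n0 = nx/120: 1, 0.95, 0.95, 0.925, 0.925, 0.86667…, 0.75833…, 0.45833…, 0.1
lx·mx for x ≥ 4: 1.85, 1.733333…, 2.275…, 1.375…, 0.3 → sum = 7.533333…
V_4 = 7.533333… / l_4 = 7.533333… / 0.925 = 8.144144… → 8.144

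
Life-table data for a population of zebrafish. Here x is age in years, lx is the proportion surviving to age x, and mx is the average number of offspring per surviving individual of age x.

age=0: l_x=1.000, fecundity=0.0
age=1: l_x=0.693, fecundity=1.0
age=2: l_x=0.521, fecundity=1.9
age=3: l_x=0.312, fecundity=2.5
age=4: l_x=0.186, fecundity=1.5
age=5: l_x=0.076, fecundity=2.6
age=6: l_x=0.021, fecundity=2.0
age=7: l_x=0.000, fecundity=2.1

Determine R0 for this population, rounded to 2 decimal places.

2.98

lx·mx by age: 0, 0.693, 0.9899, 0.78, 0.279, 0.1976, 0.042, 0
R0 = Σ lx·mx = 2.9815 → 2.98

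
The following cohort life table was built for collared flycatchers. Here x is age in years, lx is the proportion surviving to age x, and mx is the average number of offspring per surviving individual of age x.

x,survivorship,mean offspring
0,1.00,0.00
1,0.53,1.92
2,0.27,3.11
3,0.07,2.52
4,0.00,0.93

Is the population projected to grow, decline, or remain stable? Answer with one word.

growing

R0 = Σ lx·mx = 0 + 1.0176 + 0.8397 + 0.1764 + 0 = 2.0337
R0 > 1, so the population is growing.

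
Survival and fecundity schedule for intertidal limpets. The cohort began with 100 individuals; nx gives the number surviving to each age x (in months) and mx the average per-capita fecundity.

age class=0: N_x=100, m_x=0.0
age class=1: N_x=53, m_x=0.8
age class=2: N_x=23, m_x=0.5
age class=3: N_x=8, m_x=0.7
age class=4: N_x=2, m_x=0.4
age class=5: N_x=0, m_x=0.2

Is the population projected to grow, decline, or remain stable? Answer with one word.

declining

lx = nx/n0 = nx/100: 1, 0.53, 0.23, 0.08, 0.02, 0
R0 = Σ lx·mx = 0 + 0.424 + 0.115 + 0.056 + 0.008 + 0 = 0.603
R0 < 1, so the population is declining.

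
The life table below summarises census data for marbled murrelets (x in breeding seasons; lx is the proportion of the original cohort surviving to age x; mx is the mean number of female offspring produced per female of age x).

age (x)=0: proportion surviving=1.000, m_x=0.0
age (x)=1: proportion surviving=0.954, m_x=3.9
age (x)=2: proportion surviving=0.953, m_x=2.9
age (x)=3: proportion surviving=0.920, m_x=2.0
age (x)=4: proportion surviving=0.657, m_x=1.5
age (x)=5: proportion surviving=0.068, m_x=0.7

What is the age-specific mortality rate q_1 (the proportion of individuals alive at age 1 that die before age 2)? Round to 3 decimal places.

q_1 = (l_1 − l_2) / l_1 = (0.954 − 0.953) / 0.954
     = 0.001 / 0.954 = 0.001048… → 0.001

0.001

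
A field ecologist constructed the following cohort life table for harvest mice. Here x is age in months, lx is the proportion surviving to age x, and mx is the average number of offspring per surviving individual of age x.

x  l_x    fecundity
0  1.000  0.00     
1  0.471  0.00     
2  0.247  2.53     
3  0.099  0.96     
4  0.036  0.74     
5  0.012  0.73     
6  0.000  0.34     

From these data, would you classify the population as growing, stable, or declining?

R0 = Σ lx·mx = 0 + 0 + 0.62491 + 0.09504 + 0.02664 + 0.00876 + 0 = 0.75535
R0 < 1, so the population is declining.

declining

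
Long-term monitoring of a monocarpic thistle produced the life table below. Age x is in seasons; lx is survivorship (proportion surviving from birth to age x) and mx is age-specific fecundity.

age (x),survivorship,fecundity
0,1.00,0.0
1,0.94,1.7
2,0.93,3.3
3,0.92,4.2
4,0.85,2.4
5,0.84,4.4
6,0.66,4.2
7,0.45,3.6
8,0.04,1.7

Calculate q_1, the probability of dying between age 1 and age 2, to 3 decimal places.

q_1 = (l_1 − l_2) / l_1 = (0.94 − 0.93) / 0.94
     = 0.01 / 0.94 = 0.010638… → 0.011

0.011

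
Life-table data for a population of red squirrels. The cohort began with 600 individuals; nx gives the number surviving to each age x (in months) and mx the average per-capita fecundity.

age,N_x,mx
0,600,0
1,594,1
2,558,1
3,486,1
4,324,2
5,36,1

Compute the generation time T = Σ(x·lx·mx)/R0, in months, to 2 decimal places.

2.56

lx = nx/n0 = nx/600: 1, 0.99, 0.93, 0.81, 0.54, 0.06
lx·mx: 0, 0.99, 0.93, 0.81, 1.08, 0.06 → R0 = 3.87
x·lx·mx: 0, 0.99, 1.86, 2.43, 4.32, 0.3 → Σ = 9.9
T = 9.9 / 3.87 = 2.55814… → 2.56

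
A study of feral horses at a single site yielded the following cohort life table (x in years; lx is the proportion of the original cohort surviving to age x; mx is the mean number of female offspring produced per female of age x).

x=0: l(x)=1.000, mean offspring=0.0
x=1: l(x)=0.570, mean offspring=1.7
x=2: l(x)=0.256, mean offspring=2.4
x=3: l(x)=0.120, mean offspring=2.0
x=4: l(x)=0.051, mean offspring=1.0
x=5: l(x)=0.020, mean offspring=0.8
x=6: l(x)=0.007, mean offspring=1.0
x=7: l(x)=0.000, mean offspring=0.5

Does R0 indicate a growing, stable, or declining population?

R0 = Σ lx·mx = 0 + 0.969 + 0.6144 + 0.24 + 0.051 + 0.016 + 0.007 + 0 = 1.8974
R0 > 1, so the population is growing.

growing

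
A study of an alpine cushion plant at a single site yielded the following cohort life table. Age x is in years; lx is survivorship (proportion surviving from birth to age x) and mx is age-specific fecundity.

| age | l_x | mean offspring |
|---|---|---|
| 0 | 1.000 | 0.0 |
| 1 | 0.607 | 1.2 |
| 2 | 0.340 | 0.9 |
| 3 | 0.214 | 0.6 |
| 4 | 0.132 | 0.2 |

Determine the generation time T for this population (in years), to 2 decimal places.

lx·mx: 0, 0.7284, 0.306, 0.1284, 0.0264 → R0 = 1.1892
x·lx·mx: 0, 0.7284, 0.612, 0.3852, 0.1056 → Σ = 1.8312
T = 1.8312 / 1.1892 = 1.539859… → 1.54

1.54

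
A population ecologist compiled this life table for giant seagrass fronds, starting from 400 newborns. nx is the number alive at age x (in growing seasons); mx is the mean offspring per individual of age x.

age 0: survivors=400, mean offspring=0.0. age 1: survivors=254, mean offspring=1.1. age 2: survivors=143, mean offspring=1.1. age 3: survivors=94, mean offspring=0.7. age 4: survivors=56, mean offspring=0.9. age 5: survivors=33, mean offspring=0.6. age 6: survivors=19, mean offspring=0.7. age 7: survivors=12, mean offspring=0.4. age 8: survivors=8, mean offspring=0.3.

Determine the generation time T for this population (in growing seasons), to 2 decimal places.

lx = nx/n0 = nx/400: 1, 0.635, 0.3575, 0.235, 0.14, 0.0825, 0.0475, 0.03, 0.02
lx·mx: 0, 0.6985, 0.39325, 0.1645, 0.126, 0.0495, 0.03325, 0.012, 0.006 → R0 = 1.483
x·lx·mx: 0, 0.6985, 0.7865, 0.4935, 0.504, 0.2475, 0.1995, 0.084, 0.048 → Σ = 3.0615
T = 3.0615 / 1.483 = 2.064396… → 2.06

2.06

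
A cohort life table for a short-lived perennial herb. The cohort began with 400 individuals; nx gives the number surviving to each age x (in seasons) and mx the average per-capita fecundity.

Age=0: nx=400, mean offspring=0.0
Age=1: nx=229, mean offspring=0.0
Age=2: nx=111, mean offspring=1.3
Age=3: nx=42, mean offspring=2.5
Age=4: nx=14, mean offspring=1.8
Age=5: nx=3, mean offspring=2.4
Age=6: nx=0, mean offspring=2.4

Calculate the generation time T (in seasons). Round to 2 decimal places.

2.63

lx = nx/n0 = nx/400: 1, 0.5725, 0.2775, 0.105, 0.035, 0.0075, 0
lx·mx: 0, 0, 0.36075, 0.2625, 0.063, 0.018, 0 → R0 = 0.70425
x·lx·mx: 0, 0, 0.7215, 0.7875, 0.252, 0.09, 0 → Σ = 1.851
T = 1.851 / 0.70425 = 2.628328… → 2.63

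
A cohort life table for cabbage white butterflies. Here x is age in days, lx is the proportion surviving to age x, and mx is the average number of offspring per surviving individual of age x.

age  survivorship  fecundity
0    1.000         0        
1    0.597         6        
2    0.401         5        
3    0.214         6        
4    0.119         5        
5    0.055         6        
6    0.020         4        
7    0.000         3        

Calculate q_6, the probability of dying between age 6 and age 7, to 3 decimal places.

q_6 = (l_6 − l_7) / l_6 = (0.02 − 0) / 0.02
     = 0.02 / 0.02 = 1 → 1.000

1.000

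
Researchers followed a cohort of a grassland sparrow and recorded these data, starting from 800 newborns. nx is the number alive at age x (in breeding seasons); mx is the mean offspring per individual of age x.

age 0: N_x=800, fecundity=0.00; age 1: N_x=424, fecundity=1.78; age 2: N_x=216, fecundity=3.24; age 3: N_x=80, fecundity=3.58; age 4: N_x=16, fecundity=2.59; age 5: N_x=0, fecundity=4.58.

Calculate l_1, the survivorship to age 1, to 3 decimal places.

l_1 = n_1/n_0 = 424/800 = 0.53 → 0.530

0.530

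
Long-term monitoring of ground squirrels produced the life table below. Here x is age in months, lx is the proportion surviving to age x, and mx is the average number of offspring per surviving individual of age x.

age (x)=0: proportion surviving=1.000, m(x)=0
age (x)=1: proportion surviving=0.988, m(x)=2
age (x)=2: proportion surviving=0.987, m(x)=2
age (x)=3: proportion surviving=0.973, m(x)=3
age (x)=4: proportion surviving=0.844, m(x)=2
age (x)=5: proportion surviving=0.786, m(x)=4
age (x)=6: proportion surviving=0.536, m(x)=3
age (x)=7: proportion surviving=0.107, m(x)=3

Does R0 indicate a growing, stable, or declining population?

growing

R0 = Σ lx·mx = 0 + 1.976 + 1.974 + 2.919 + 1.688 + 3.144 + 1.608 + 0.321 = 13.63
R0 > 1, so the population is growing.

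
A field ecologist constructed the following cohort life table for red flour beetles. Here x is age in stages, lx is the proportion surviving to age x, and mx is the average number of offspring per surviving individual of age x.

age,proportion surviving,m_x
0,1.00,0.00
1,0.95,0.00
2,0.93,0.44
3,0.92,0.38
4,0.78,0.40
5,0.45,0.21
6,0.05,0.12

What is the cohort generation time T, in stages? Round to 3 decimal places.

lx·mx: 0, 0, 0.4092, 0.3496, 0.312, 0.0945, 0.006 → R0 = 1.1713
x·lx·mx: 0, 0, 0.8184, 1.0488, 1.248, 0.4725, 0.036 → Σ = 3.6237
T = 3.6237 / 1.1713 = 3.093742… → 3.094

3.094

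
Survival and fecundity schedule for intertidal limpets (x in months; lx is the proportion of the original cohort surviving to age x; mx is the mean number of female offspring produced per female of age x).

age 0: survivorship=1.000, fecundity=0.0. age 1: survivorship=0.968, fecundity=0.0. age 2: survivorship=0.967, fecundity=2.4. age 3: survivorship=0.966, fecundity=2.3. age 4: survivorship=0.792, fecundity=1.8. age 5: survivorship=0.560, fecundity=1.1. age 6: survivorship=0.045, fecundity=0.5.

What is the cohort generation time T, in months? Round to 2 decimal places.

lx·mx: 0, 0, 2.3208, 2.2218, 1.4256, 0.616, 0.0225 → R0 = 6.6067
x·lx·mx: 0, 0, 4.6416, 6.6654, 5.7024, 3.08, 0.135 → Σ = 20.2244
T = 20.2244 / 6.6067 = 3.061195… → 3.06

3.06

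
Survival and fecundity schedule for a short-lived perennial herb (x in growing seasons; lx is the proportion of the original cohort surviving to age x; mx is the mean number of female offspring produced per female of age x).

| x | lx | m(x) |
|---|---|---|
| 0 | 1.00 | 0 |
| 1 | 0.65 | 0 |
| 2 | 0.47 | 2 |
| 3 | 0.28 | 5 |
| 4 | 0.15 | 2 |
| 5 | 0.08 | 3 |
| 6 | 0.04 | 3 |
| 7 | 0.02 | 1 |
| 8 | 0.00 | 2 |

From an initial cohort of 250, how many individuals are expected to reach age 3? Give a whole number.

70

Expected survivors = N0 · l_3 = 250 × 0.28 = 70 → 70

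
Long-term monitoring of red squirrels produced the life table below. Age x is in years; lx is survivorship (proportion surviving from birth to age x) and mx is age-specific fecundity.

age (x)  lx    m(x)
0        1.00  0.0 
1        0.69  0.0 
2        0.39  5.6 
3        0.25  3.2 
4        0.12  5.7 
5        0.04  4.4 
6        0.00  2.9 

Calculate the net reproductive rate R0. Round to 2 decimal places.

lx·mx by age: 0, 0, 2.184, 0.8, 0.684, 0.176, 0
R0 = Σ lx·mx = 3.844 → 3.84

3.84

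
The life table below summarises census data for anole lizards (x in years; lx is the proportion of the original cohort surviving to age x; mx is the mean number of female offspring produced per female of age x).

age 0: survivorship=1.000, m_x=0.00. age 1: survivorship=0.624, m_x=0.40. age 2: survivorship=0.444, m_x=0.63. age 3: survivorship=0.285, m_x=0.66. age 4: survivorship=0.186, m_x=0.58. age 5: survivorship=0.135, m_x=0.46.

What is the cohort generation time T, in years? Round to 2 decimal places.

2.38

lx·mx: 0, 0.2496, 0.27972, 0.1881, 0.10788, 0.0621 → R0 = 0.8874
x·lx·mx: 0, 0.2496, 0.55944, 0.5643, 0.43152, 0.3105 → Σ = 2.11536
T = 2.11536 / 0.8874 = 2.383773… → 2.38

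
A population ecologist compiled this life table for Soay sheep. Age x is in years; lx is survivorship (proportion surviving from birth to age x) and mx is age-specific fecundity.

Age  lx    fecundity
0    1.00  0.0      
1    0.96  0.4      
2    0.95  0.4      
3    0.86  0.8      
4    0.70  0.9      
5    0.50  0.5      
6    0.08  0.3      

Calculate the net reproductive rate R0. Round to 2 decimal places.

2.36

lx·mx by age: 0, 0.384, 0.38, 0.688, 0.63, 0.25, 0.024
R0 = Σ lx·mx = 2.356 → 2.36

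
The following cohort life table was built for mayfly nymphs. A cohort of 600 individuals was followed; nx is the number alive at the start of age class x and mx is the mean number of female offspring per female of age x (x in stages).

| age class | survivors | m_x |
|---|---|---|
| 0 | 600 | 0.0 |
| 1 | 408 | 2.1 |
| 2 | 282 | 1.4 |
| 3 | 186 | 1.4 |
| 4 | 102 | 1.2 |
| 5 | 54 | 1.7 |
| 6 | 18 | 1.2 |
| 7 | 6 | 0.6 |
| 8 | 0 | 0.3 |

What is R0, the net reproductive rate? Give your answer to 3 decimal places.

2.919

lx = nx/n0 = nx/600: 1, 0.68, 0.47, 0.31, 0.17, 0.09, 0.03, 0.01, 0
lx·mx by age: 0, 1.428, 0.658, 0.434, 0.204, 0.153, 0.036, 0.006, 0
R0 = Σ lx·mx = 2.919 → 2.919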